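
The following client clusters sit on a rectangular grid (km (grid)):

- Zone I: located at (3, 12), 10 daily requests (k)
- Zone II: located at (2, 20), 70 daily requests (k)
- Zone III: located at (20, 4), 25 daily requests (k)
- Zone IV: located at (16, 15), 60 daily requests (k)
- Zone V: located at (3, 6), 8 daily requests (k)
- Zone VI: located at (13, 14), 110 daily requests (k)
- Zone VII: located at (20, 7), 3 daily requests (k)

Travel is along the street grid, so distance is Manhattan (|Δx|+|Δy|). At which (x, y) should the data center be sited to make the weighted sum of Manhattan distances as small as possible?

(13, 14)

Manhattan distance separates: Σwᵢ(|x−xᵢ|+|y−yᵢ|) = Σwᵢ|x−xᵢ| + Σwᵢ|y−yᵢ|, so x and y are optimised independently as 1-D weighted medians.
Total weight W = 286; half = 143.
x-coordinate, sorted with cumulative weight:
  x=2 (Zone II, w=70) cum 70
  x=3 (Zone I, w=10) cum 80
  x=3 (Zone V, w=8) cum 88
  x=13 (Zone VI, w=110) cum 198  ← median
  x=16 (Zone IV, w=60) cum 258
  x=20 (Zone III, w=25) cum 283
  x=20 (Zone VII, w=3) cum 286
⇒ x* = 13
y-coordinate, sorted with cumulative weight:
  y=4 (Zone III, w=25) cum 25
  y=6 (Zone V, w=8) cum 33
  y=7 (Zone VII, w=3) cum 36
  y=12 (Zone I, w=10) cum 46
  y=14 (Zone VI, w=110) cum 156  ← median
  y=15 (Zone IV, w=60) cum 216
  y=20 (Zone II, w=70) cum 286
⇒ y* = 14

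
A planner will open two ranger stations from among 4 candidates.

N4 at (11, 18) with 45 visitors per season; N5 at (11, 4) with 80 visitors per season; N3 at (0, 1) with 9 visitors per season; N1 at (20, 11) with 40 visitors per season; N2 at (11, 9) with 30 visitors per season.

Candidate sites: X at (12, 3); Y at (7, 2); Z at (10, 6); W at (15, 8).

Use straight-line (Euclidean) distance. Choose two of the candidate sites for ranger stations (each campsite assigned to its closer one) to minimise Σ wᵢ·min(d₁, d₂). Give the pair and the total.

{X, W}, total 1064.2

Evaluate every pair (each demand assigned to the nearer of the two):
  {X, W}: total = 1064.2
  {Z, W}: total = 1092.3
  {Y, W}: total = 1263.0
  {X, Z}: total = 1297.7
  {Y, Z}: total = 1326.5
  {X, Y}: total = 1488.3
Best pair: {X, W} with total 1064.2.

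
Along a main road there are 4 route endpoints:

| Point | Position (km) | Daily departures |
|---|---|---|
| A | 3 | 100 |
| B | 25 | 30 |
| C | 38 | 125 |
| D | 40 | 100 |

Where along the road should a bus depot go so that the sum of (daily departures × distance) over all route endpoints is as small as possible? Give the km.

x = 38

For a sum of weighted absolute distances on a line, the optimum is the weighted median (not the mean). Total weight W = 355; half-weight = 177.5.
Sort by position and accumulate weight:
  km 3 (A, w=100) → cum 100
  km 25 (B, w=30) → cum 130
  km 38 (C, w=125) → cum 255  ≥ 177.5 → median here
  km 40 (D, w=100) → cum 355
Optimal location: km 38.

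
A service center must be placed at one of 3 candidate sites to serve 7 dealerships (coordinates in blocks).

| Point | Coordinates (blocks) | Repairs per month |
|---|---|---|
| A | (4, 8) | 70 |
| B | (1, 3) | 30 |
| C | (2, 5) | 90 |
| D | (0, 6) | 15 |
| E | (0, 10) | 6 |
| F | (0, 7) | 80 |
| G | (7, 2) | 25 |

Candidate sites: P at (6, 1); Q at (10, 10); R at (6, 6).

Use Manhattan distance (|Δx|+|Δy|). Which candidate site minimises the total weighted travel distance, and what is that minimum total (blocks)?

Total weighted distance at each candidate:
  P (6, 1): total = 2825
  Q (10, 10): total = 3795
  R (6, 6): total = 1805
Minimum is at R with total 1805 blocks.

R, total 1805 blocks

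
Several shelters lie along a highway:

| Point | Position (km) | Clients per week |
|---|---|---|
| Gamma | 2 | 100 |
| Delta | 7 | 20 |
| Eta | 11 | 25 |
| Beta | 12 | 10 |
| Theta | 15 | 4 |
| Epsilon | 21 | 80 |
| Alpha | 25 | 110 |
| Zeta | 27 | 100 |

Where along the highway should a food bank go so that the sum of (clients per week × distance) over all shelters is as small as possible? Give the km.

For a sum of weighted absolute distances on a line, the optimum is the weighted median (not the mean). Total weight W = 449; half-weight = 224.5.
Sort by position and accumulate weight:
  km 2 (Gamma, w=100) → cum 100
  km 7 (Delta, w=20) → cum 120
  km 11 (Eta, w=25) → cum 145
  km 12 (Beta, w=10) → cum 155
  km 15 (Theta, w=4) → cum 159
  km 21 (Epsilon, w=80) → cum 239  ≥ 224.5 → median here
  km 25 (Alpha, w=110) → cum 349
  km 27 (Zeta, w=100) → cum 449
Optimal location: km 21.

x = 21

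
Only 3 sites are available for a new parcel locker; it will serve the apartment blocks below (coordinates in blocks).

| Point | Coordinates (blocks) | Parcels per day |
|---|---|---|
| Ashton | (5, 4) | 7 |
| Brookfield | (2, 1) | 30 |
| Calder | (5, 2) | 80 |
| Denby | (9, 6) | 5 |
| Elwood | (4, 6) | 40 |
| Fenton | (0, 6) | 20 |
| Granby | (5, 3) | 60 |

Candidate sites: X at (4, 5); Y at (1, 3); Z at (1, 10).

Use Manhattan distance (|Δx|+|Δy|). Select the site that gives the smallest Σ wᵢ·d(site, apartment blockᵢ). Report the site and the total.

X, total 864 blocks

Total weighted distance at each candidate:
  X (4, 5): total = 864
  Y (1, 3): total = 1140
  Z (1, 10): total = 2430
Minimum is at X with total 864 blocks.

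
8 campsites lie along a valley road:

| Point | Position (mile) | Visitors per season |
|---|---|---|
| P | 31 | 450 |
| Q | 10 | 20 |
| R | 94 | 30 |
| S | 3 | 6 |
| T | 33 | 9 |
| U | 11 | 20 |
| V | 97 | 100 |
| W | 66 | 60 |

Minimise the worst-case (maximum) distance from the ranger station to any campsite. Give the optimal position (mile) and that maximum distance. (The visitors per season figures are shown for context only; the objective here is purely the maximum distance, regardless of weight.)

The 1-center on a line is the midpoint of the two extreme points: leftmost at 3, rightmost at 97.
Optimal location = (3 + 97)/2 = 50; maximum distance = (97 − 3)/2 = 47.

location 50, max distance 47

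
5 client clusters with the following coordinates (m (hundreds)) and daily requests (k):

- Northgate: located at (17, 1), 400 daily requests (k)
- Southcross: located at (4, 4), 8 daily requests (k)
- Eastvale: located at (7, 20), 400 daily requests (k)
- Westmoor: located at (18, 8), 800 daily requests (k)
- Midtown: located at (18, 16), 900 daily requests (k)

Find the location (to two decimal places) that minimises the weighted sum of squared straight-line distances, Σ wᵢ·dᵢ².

(16.04, 11.66)

The minimiser of Σwᵢ‖p−pᵢ‖² is the weighted centroid p* = (Σwᵢpᵢ)/(Σwᵢ).
Σwᵢ = 2508.
Σwᵢxᵢ = 400·17 + 8·4 + 400·7 + 800·18 + 900·18 = 40232.
Σwᵢyᵢ = 400·1 + 8·4 + 400·20 + 800·8 + 900·16 = 29232.
x* = 40232/2508 = 16.04, y* = 29232/2508 = 11.66.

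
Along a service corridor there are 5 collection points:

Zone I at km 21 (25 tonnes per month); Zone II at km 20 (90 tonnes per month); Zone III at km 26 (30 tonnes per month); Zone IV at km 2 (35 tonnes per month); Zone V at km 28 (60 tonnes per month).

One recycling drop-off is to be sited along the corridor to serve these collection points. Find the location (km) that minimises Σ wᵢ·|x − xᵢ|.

For a sum of weighted absolute distances on a line, the optimum is the weighted median (not the mean). Total weight W = 240; half-weight = 120.
Sort by position and accumulate weight:
  km 2 (Zone IV, w=35) → cum 35
  km 20 (Zone II, w=90) → cum 125  ≥ 120 → median here
  km 21 (Zone I, w=25) → cum 150
  km 26 (Zone III, w=30) → cum 180
  km 28 (Zone V, w=60) → cum 240
Optimal location: km 20.

x = 20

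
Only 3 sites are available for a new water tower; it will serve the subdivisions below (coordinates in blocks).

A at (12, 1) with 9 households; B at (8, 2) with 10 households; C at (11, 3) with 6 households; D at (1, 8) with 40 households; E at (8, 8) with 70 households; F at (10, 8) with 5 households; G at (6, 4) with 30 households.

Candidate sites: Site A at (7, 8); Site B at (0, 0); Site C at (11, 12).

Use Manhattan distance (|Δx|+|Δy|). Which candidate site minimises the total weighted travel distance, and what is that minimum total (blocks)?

Total weighted distance at each candidate:
  Site A (7, 8): total = 707
  Site B (0, 0): total = 2171
  Site C (11, 12): total = 1757
Minimum is at Site A with total 707 blocks.

Site A, total 707 blocks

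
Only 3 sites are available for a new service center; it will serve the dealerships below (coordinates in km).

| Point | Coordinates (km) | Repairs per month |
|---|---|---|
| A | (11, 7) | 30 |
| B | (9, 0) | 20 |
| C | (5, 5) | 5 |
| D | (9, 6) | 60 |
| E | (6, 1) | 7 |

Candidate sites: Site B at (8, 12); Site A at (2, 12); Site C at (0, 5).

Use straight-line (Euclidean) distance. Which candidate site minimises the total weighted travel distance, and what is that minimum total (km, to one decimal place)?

Site B, total 897.1 km

Total weighted distance at each candidate:
  Site B (8, 12): total = 897.1
  Site A (2, 12): total = 1259.9
  Site C (0, 5): total = 1160.1
Minimum is at Site B with total 897.1 km.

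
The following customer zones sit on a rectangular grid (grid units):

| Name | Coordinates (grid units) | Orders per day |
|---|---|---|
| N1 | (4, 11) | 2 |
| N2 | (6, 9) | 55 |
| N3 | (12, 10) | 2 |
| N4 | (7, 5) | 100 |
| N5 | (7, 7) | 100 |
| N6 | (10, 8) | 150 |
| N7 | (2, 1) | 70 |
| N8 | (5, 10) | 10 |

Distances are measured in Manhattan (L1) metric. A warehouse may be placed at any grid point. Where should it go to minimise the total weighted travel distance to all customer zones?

(7, 7)

Manhattan distance separates: Σwᵢ(|x−xᵢ|+|y−yᵢ|) = Σwᵢ|x−xᵢ| + Σwᵢ|y−yᵢ|, so x and y are optimised independently as 1-D weighted medians.
Total weight W = 489; half = 244.5.
x-coordinate, sorted with cumulative weight:
  x=2 (N7, w=70) cum 70
  x=4 (N1, w=2) cum 72
  x=5 (N8, w=10) cum 82
  x=6 (N2, w=55) cum 137
  x=7 (N4, w=100) cum 237
  x=7 (N5, w=100) cum 337  ← median
  x=10 (N6, w=150) cum 487
  x=12 (N3, w=2) cum 489
⇒ x* = 7
y-coordinate, sorted with cumulative weight:
  y=1 (N7, w=70) cum 70
  y=5 (N4, w=100) cum 170
  y=7 (N5, w=100) cum 270  ← median
  y=8 (N6, w=150) cum 420
  y=9 (N2, w=55) cum 475
  y=10 (N3, w=2) cum 477
  y=10 (N8, w=10) cum 487
  y=11 (N1, w=2) cum 489
⇒ y* = 7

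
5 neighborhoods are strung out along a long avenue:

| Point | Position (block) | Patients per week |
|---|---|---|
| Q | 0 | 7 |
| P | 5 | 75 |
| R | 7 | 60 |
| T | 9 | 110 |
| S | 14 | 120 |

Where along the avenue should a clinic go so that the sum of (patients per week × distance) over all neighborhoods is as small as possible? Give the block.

x = 9

For a sum of weighted absolute distances on a line, the optimum is the weighted median (not the mean). Total weight W = 372; half-weight = 186.
Sort by position and accumulate weight:
  block 0 (Q, w=7) → cum 7
  block 5 (P, w=75) → cum 82
  block 7 (R, w=60) → cum 142
  block 9 (T, w=110) → cum 252  ≥ 186 → median here
  block 14 (S, w=120) → cum 372
Optimal location: block 9.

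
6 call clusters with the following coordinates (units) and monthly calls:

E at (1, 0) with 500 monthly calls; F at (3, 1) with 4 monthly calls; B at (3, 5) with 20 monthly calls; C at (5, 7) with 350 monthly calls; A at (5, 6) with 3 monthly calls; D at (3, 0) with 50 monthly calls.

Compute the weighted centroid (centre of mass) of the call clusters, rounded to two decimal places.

The minimiser of Σwᵢ‖p−pᵢ‖² is the weighted centroid p* = (Σwᵢpᵢ)/(Σwᵢ).
Σwᵢ = 927.
Σwᵢxᵢ = 500·1 + 4·3 + 20·3 + 350·5 + 3·5 + 50·3 = 2487.
Σwᵢyᵢ = 500·0 + 4·1 + 20·5 + 350·7 + 3·6 + 50·0 = 2572.
x* = 2487/927 = 2.68, y* = 2572/927 = 2.77.

(2.68, 2.77)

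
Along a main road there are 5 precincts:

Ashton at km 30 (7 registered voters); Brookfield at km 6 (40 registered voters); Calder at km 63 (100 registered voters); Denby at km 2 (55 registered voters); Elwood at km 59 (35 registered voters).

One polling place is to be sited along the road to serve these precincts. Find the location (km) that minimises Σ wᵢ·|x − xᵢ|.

For a sum of weighted absolute distances on a line, the optimum is the weighted median (not the mean). Total weight W = 237; half-weight = 118.5.
Sort by position and accumulate weight:
  km 2 (Denby, w=55) → cum 55
  km 6 (Brookfield, w=40) → cum 95
  km 30 (Ashton, w=7) → cum 102
  km 59 (Elwood, w=35) → cum 137  ≥ 118.5 → median here
  km 63 (Calder, w=100) → cum 237
Optimal location: km 59.

x = 59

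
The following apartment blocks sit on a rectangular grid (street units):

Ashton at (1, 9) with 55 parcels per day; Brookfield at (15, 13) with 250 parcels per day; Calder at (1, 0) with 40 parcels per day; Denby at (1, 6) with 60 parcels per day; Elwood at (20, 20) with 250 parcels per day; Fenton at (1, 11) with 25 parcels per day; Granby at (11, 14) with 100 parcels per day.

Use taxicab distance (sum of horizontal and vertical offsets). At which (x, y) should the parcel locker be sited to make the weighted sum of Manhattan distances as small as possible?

Manhattan distance separates: Σwᵢ(|x−xᵢ|+|y−yᵢ|) = Σwᵢ|x−xᵢ| + Σwᵢ|y−yᵢ|, so x and y are optimised independently as 1-D weighted medians.
Total weight W = 780; half = 390.
x-coordinate, sorted with cumulative weight:
  x=1 (Ashton, w=55) cum 55
  x=1 (Calder, w=40) cum 95
  x=1 (Denby, w=60) cum 155
  x=1 (Fenton, w=25) cum 180
  x=11 (Granby, w=100) cum 280
  x=15 (Brookfield, w=250) cum 530  ← median
  x=20 (Elwood, w=250) cum 780
⇒ x* = 15
y-coordinate, sorted with cumulative weight:
  y=0 (Calder, w=40) cum 40
  y=6 (Denby, w=60) cum 100
  y=9 (Ashton, w=55) cum 155
  y=11 (Fenton, w=25) cum 180
  y=13 (Brookfield, w=250) cum 430  ← median
  y=14 (Granby, w=100) cum 530
  y=20 (Elwood, w=250) cum 780
⇒ y* = 13

(15, 13)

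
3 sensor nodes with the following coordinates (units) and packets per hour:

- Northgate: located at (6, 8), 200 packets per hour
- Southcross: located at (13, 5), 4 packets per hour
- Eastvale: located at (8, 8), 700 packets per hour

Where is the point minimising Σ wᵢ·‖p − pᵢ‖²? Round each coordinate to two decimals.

The minimiser of Σwᵢ‖p−pᵢ‖² is the weighted centroid p* = (Σwᵢpᵢ)/(Σwᵢ).
Σwᵢ = 904.
Σwᵢxᵢ = 200·6 + 4·13 + 700·8 = 6852.
Σwᵢyᵢ = 200·8 + 4·5 + 700·8 = 7220.
x* = 6852/904 = 7.58, y* = 7220/904 = 7.99.

(7.58, 7.99)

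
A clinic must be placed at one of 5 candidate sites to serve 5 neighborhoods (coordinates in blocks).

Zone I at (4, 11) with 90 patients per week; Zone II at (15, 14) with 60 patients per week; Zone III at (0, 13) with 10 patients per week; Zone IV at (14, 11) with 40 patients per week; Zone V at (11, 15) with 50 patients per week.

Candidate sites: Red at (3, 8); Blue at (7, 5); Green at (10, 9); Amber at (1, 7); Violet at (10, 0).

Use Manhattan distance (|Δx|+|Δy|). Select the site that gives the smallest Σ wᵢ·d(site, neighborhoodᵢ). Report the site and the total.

Green, total 2050 blocks

Total weighted distance at each candidate:
  Red (3, 8): total = 2830
  Blue (7, 5): total = 3200
  Green (10, 9): total = 2050
  Amber (1, 7): total = 3540
  Violet (10, 0): total = 4300
Minimum is at Green with total 2050 blocks.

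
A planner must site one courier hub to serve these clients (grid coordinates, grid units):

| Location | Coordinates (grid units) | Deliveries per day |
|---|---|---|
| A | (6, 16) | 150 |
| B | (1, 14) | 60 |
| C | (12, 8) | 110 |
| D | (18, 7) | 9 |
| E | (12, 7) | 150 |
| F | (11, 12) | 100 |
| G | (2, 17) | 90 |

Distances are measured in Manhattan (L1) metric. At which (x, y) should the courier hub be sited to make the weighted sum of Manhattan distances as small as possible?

(11, 12)

Manhattan distance separates: Σwᵢ(|x−xᵢ|+|y−yᵢ|) = Σwᵢ|x−xᵢ| + Σwᵢ|y−yᵢ|, so x and y are optimised independently as 1-D weighted medians.
Total weight W = 669; half = 334.5.
x-coordinate, sorted with cumulative weight:
  x=1 (B, w=60) cum 60
  x=2 (G, w=90) cum 150
  x=6 (A, w=150) cum 300
  x=11 (F, w=100) cum 400  ← median
  x=12 (C, w=110) cum 510
  x=12 (E, w=150) cum 660
  x=18 (D, w=9) cum 669
⇒ x* = 11
y-coordinate, sorted with cumulative weight:
  y=7 (D, w=9) cum 9
  y=7 (E, w=150) cum 159
  y=8 (C, w=110) cum 269
  y=12 (F, w=100) cum 369  ← median
  y=14 (B, w=60) cum 429
  y=16 (A, w=150) cum 579
  y=17 (G, w=90) cum 669
⇒ y* = 12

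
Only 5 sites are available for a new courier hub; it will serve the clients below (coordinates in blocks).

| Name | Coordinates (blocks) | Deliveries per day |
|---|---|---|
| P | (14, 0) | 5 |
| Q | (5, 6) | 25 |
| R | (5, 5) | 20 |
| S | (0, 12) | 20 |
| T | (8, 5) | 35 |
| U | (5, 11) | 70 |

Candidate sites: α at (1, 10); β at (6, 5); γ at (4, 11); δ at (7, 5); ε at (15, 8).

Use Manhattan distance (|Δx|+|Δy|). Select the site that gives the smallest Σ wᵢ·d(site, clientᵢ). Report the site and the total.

γ, total 915 blocks

Total weighted distance at each candidate:
  α (1, 10): total = 1325
  β (6, 5): total = 955
  γ (4, 11): total = 915
  δ (7, 5): total = 1050
  ε (15, 8): total = 2245
Minimum is at γ with total 915 blocks.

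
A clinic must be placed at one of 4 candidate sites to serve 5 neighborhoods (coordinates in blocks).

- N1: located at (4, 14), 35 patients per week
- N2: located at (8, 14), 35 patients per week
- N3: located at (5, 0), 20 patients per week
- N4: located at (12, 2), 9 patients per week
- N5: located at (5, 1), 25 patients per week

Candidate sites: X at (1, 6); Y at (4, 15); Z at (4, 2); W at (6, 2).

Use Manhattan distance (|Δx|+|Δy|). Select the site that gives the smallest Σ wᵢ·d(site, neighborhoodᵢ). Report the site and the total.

Y, total 1094 blocks

Total weighted distance at each candidate:
  X (1, 6): total = 1470
  Y (4, 15): total = 1094
  Z (4, 2): total = 1162
  W (6, 2): total = 1144
Minimum is at Y with total 1094 blocks.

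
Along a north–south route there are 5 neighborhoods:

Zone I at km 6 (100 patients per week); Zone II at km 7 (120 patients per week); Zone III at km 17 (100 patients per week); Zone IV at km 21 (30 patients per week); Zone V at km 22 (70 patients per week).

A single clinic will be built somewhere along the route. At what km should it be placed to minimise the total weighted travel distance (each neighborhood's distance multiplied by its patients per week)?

x = 7

For a sum of weighted absolute distances on a line, the optimum is the weighted median (not the mean). Total weight W = 420; half-weight = 210.
Sort by position and accumulate weight:
  km 6 (Zone I, w=100) → cum 100
  km 7 (Zone II, w=120) → cum 220  ≥ 210 → median here
  km 17 (Zone III, w=100) → cum 320
  km 21 (Zone IV, w=30) → cum 350
  km 22 (Zone V, w=70) → cum 420
Optimal location: km 7.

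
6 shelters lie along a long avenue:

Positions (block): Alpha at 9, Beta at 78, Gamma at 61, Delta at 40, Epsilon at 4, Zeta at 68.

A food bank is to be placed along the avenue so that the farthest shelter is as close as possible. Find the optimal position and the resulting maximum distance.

The 1-center on a line is the midpoint of the two extreme points: leftmost at 4, rightmost at 78.
Optimal location = (4 + 78)/2 = 41; maximum distance = (78 − 4)/2 = 37.

location 41, max distance 37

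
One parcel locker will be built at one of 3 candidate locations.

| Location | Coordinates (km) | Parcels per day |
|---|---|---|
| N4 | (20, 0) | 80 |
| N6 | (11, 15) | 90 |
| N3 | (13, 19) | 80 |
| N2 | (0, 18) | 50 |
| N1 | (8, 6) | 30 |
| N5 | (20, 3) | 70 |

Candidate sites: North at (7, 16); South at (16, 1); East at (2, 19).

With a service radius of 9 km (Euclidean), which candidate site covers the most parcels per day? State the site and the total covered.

Coverage radius r = 9 km; a point is covered iff (Δx)²+(Δy)² ≤ 9² = 81.
  North (7, 16): covers {N6, N3, N2} → 220
  South (16, 1): covers {N4, N5} → 150
  East (2, 19): covers {N2} → 50
Maximum coverage at North: 220 parcels per day.

North, covering 220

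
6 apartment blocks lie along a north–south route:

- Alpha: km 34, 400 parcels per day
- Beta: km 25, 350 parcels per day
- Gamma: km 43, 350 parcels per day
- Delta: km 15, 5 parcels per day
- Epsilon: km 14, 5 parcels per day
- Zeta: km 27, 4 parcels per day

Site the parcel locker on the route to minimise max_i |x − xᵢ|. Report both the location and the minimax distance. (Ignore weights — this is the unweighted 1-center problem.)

The 1-center on a line is the midpoint of the two extreme points: leftmost at 14, rightmost at 43.
Optimal location = (14 + 43)/2 = 28.5; maximum distance = (43 − 14)/2 = 14.5.

location 28.5, max distance 14.5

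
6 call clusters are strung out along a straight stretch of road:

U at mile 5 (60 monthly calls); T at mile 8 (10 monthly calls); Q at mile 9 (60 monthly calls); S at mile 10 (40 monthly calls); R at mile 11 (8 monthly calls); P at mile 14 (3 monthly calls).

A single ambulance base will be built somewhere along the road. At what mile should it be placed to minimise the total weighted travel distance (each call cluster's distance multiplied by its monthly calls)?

x = 9

For a sum of weighted absolute distances on a line, the optimum is the weighted median (not the mean). Total weight W = 181; half-weight = 90.5.
Sort by position and accumulate weight:
  mile 5 (U, w=60) → cum 60
  mile 8 (T, w=10) → cum 70
  mile 9 (Q, w=60) → cum 130  ≥ 90.5 → median here
  mile 10 (S, w=40) → cum 170
  mile 11 (R, w=8) → cum 178
  mile 14 (P, w=3) → cum 181
Optimal location: mile 9.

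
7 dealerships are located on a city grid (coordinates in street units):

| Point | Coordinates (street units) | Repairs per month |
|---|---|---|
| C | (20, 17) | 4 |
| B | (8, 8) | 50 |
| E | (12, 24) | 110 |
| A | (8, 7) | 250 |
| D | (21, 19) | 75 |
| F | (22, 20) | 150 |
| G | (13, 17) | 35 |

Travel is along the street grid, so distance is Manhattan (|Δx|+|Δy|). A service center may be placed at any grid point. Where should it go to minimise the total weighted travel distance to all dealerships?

Manhattan distance separates: Σwᵢ(|x−xᵢ|+|y−yᵢ|) = Σwᵢ|x−xᵢ| + Σwᵢ|y−yᵢ|, so x and y are optimised independently as 1-D weighted medians.
Total weight W = 674; half = 337.
x-coordinate, sorted with cumulative weight:
  x=8 (B, w=50) cum 50
  x=8 (A, w=250) cum 300
  x=12 (E, w=110) cum 410  ← median
  x=13 (G, w=35) cum 445
  x=20 (C, w=4) cum 449
  x=21 (D, w=75) cum 524
  x=22 (F, w=150) cum 674
⇒ x* = 12
y-coordinate, sorted with cumulative weight:
  y=7 (A, w=250) cum 250
  y=8 (B, w=50) cum 300
  y=17 (C, w=4) cum 304
  y=17 (G, w=35) cum 339  ← median
  y=19 (D, w=75) cum 414
  y=20 (F, w=150) cum 564
  y=24 (E, w=110) cum 674
⇒ y* = 17

(12, 17)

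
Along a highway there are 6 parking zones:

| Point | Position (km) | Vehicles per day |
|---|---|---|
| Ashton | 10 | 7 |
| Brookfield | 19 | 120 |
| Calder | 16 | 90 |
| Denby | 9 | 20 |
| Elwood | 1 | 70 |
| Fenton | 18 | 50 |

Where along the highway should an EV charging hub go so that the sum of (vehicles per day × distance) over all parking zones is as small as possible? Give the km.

x = 16

For a sum of weighted absolute distances on a line, the optimum is the weighted median (not the mean). Total weight W = 357; half-weight = 178.5.
Sort by position and accumulate weight:
  km 1 (Elwood, w=70) → cum 70
  km 9 (Denby, w=20) → cum 90
  km 10 (Ashton, w=7) → cum 97
  km 16 (Calder, w=90) → cum 187  ≥ 178.5 → median here
  km 18 (Fenton, w=50) → cum 237
  km 19 (Brookfield, w=120) → cum 357
Optimal location: km 16.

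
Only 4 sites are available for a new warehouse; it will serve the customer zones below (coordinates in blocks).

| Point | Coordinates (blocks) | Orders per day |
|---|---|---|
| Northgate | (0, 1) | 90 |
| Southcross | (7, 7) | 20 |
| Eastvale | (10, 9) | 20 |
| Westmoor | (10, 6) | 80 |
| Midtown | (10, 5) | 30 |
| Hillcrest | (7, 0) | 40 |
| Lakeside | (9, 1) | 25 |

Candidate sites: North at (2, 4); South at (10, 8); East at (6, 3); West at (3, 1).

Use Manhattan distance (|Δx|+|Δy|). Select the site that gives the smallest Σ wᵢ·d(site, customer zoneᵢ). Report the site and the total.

Total weighted distance at each candidate:
  North (2, 4): total = 2550
  South (10, 8): total = 2520
  East (6, 3): total = 2045
  West (3, 1): total = 2410
Minimum is at East with total 2045 blocks.

East, total 2045 blocks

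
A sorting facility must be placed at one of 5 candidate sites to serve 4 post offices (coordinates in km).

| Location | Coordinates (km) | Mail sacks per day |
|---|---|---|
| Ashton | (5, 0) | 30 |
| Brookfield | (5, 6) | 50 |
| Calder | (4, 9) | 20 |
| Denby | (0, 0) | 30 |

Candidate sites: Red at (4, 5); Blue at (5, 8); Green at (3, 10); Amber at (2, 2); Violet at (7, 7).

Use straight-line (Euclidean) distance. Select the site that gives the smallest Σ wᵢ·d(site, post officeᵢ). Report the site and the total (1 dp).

Red, total 495.8 km

Total weighted distance at each candidate:
  Red (4, 5): total = 495.8
  Blue (5, 8): total = 651.3
  Green (3, 10): total = 871.0
  Amber (2, 2): total = 588.6
  Violet (7, 7): total = 699.3
Minimum is at Red with total 495.8 km.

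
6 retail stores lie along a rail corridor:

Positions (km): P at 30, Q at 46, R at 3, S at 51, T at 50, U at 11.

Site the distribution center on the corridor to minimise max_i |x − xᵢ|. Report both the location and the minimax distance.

location 27, max distance 24

The 1-center on a line is the midpoint of the two extreme points: leftmost at 3, rightmost at 51.
Optimal location = (3 + 51)/2 = 27; maximum distance = (51 − 3)/2 = 24.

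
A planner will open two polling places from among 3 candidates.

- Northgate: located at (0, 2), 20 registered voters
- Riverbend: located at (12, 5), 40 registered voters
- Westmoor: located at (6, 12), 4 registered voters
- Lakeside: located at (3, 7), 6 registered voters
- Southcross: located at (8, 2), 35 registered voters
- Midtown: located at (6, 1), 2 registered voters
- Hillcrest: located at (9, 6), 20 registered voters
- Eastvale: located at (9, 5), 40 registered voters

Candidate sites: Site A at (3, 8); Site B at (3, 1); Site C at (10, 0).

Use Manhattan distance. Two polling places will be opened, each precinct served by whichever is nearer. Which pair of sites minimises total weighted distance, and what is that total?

{Site B, Site C}, total 978

Evaluate every pair (each demand assigned to the nearer of the two):
  {Site B, Site C}: total = 978
  {Site A, Site C}: total = 1024
  {Site A, Site B}: total = 1330
Best pair: {Site B, Site C} with total 978.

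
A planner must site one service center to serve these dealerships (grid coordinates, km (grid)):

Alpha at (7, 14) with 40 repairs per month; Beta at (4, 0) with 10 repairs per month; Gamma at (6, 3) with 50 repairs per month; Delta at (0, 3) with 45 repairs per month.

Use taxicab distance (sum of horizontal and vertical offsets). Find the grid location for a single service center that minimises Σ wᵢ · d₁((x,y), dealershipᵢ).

(6, 3)

Manhattan distance separates: Σwᵢ(|x−xᵢ|+|y−yᵢ|) = Σwᵢ|x−xᵢ| + Σwᵢ|y−yᵢ|, so x and y are optimised independently as 1-D weighted medians.
Total weight W = 145; half = 72.5.
x-coordinate, sorted with cumulative weight:
  x=0 (Delta, w=45) cum 45
  x=4 (Beta, w=10) cum 55
  x=6 (Gamma, w=50) cum 105  ← median
  x=7 (Alpha, w=40) cum 145
⇒ x* = 6
y-coordinate, sorted with cumulative weight:
  y=0 (Beta, w=10) cum 10
  y=3 (Gamma, w=50) cum 60
  y=3 (Delta, w=45) cum 105  ← median
  y=14 (Alpha, w=40) cum 145
⇒ y* = 3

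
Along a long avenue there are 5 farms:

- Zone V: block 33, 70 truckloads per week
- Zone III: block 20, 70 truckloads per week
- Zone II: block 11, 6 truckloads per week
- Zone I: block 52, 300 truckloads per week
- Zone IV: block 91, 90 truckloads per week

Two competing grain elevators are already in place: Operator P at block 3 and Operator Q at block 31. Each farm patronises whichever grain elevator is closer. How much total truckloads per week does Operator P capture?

The indifferent point is the midpoint (3+31)/2 = 17; farms left of it (closer to Operator P at 3) go to Operator P, those right go to Operator Q.
  Zone II at 11 (w=6) → Operator P
  Zone III at 20 (w=70) → Operator Q
  Zone V at 33 (w=70) → Operator Q
  Zone I at 52 (w=300) → Operator Q
  Zone IV at 91 (w=90) → Operator Q
Operator P captures 6; Operator Q captures 530.

6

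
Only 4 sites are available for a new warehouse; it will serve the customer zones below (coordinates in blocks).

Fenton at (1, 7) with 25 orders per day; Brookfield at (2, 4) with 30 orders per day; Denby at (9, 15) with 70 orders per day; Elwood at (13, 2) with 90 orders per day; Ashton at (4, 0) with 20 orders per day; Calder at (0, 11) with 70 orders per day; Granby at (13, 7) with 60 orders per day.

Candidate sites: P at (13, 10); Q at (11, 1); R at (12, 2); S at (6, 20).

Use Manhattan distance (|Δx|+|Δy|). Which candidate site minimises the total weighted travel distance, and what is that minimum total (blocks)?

Total weighted distance at each candidate:
  P (13, 10): total = 3775
  Q (11, 1): total = 4260
  R (12, 2): total = 4000
  S (6, 20): total = 6550
Minimum is at P with total 3775 blocks.

P, total 3775 blocks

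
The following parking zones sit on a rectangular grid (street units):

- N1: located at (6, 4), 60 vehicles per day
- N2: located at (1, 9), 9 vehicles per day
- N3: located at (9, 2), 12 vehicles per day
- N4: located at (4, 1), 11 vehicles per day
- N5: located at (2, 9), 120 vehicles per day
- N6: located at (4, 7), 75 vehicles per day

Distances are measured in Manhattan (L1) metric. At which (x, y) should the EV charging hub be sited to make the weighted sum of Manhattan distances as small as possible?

(4, 7)

Manhattan distance separates: Σwᵢ(|x−xᵢ|+|y−yᵢ|) = Σwᵢ|x−xᵢ| + Σwᵢ|y−yᵢ|, so x and y are optimised independently as 1-D weighted medians.
Total weight W = 287; half = 143.5.
x-coordinate, sorted with cumulative weight:
  x=1 (N2, w=9) cum 9
  x=2 (N5, w=120) cum 129
  x=4 (N4, w=11) cum 140
  x=4 (N6, w=75) cum 215  ← median
  x=6 (N1, w=60) cum 275
  x=9 (N3, w=12) cum 287
⇒ x* = 4
y-coordinate, sorted with cumulative weight:
  y=1 (N4, w=11) cum 11
  y=2 (N3, w=12) cum 23
  y=4 (N1, w=60) cum 83
  y=7 (N6, w=75) cum 158  ← median
  y=9 (N2, w=9) cum 167
  y=9 (N5, w=120) cum 287
⇒ y* = 7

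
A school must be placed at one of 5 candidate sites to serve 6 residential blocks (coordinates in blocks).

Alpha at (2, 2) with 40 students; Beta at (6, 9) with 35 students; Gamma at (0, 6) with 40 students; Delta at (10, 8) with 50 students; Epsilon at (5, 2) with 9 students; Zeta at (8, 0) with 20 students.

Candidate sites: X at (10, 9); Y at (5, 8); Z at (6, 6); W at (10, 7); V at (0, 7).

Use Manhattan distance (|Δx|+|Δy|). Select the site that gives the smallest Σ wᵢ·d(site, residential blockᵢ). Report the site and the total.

Z, total 1170 blocks

Total weighted distance at each candidate:
  X (10, 9): total = 1638
  Y (5, 8): total = 1234
  Z (6, 6): total = 1170
  W (10, 7): total = 1490
  V (0, 7): total = 1540
Minimum is at Z with total 1170 blocks.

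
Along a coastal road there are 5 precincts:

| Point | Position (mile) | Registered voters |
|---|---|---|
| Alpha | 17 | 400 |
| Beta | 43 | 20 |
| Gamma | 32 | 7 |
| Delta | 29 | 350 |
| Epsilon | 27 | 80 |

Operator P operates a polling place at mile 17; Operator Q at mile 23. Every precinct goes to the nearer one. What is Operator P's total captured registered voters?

400

The indifferent point is the midpoint (17+23)/2 = 20; precincts left of it (closer to Operator P at 17) go to Operator P, those right go to Operator Q.
  Alpha at 17 (w=400) → Operator P
  Epsilon at 27 (w=80) → Operator Q
  Delta at 29 (w=350) → Operator Q
  Gamma at 32 (w=7) → Operator Q
  Beta at 43 (w=20) → Operator Q
Operator P captures 400; Operator Q captures 457.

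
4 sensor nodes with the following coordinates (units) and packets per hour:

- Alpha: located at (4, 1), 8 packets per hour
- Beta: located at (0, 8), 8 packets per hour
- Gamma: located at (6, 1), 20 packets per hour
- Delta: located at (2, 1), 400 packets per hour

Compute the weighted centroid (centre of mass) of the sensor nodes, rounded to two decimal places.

The minimiser of Σwᵢ‖p−pᵢ‖² is the weighted centroid p* = (Σwᵢpᵢ)/(Σwᵢ).
Σwᵢ = 436.
Σwᵢxᵢ = 8·4 + 8·0 + 20·6 + 400·2 = 952.
Σwᵢyᵢ = 8·1 + 8·8 + 20·1 + 400·1 = 492.
x* = 952/436 = 2.18, y* = 492/436 = 1.13.

(2.18, 1.13)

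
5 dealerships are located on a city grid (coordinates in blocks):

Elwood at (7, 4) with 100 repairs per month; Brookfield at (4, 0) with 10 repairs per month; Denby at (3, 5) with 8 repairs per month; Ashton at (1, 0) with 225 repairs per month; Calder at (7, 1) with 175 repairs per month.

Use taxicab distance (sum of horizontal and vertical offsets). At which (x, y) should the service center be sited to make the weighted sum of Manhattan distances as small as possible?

(7, 1)

Manhattan distance separates: Σwᵢ(|x−xᵢ|+|y−yᵢ|) = Σwᵢ|x−xᵢ| + Σwᵢ|y−yᵢ|, so x and y are optimised independently as 1-D weighted medians.
Total weight W = 518; half = 259.
x-coordinate, sorted with cumulative weight:
  x=1 (Ashton, w=225) cum 225
  x=3 (Denby, w=8) cum 233
  x=4 (Brookfield, w=10) cum 243
  x=7 (Elwood, w=100) cum 343  ← median
  x=7 (Calder, w=175) cum 518
⇒ x* = 7
y-coordinate, sorted with cumulative weight:
  y=0 (Brookfield, w=10) cum 10
  y=0 (Ashton, w=225) cum 235
  y=1 (Calder, w=175) cum 410  ← median
  y=4 (Elwood, w=100) cum 510
  y=5 (Denby, w=8) cum 518
⇒ y* = 1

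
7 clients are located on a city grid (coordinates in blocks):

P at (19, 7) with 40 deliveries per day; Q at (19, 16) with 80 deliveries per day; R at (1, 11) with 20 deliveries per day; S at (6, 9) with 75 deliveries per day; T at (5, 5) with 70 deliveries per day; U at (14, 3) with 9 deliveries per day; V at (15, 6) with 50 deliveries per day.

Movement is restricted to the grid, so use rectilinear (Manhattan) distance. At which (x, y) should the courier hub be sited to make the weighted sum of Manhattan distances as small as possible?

(14, 9)

Manhattan distance separates: Σwᵢ(|x−xᵢ|+|y−yᵢ|) = Σwᵢ|x−xᵢ| + Σwᵢ|y−yᵢ|, so x and y are optimised independently as 1-D weighted medians.
Total weight W = 344; half = 172.
x-coordinate, sorted with cumulative weight:
  x=1 (R, w=20) cum 20
  x=5 (T, w=70) cum 90
  x=6 (S, w=75) cum 165
  x=14 (U, w=9) cum 174  ← median
  x=15 (V, w=50) cum 224
  x=19 (P, w=40) cum 264
  x=19 (Q, w=80) cum 344
⇒ x* = 14
y-coordinate, sorted with cumulative weight:
  y=3 (U, w=9) cum 9
  y=5 (T, w=70) cum 79
  y=6 (V, w=50) cum 129
  y=7 (P, w=40) cum 169
  y=9 (S, w=75) cum 244  ← median
  y=11 (R, w=20) cum 264
  y=16 (Q, w=80) cum 344
⇒ y* = 9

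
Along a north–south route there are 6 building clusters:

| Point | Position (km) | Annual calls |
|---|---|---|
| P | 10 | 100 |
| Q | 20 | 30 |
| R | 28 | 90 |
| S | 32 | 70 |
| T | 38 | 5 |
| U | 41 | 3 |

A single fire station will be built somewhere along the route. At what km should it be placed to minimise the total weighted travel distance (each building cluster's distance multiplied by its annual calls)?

For a sum of weighted absolute distances on a line, the optimum is the weighted median (not the mean). Total weight W = 298; half-weight = 149.
Sort by position and accumulate weight:
  km 10 (P, w=100) → cum 100
  km 20 (Q, w=30) → cum 130
  km 28 (R, w=90) → cum 220  ≥ 149 → median here
  km 32 (S, w=70) → cum 290
  km 38 (T, w=5) → cum 295
  km 41 (U, w=3) → cum 298
Optimal location: km 28.

x = 28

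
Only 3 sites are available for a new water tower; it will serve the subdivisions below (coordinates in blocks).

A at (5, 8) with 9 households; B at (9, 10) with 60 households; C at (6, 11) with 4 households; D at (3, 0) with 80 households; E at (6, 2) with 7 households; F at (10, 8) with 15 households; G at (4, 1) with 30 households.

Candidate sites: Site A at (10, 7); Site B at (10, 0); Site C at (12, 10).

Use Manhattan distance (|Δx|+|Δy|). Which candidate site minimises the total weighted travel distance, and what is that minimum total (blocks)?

Site B, total 1769 blocks

Total weighted distance at each candidate:
  Site A (10, 7): total = 1884
  Site B (10, 0): total = 1769
  Site C (12, 10): total = 2477
Minimum is at Site B with total 1769 blocks.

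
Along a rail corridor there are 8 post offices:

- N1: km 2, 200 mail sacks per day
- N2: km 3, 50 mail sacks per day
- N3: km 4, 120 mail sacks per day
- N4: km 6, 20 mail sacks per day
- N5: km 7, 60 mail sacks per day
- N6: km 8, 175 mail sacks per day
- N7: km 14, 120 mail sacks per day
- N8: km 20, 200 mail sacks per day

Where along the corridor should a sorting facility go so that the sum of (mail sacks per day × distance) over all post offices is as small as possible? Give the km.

For a sum of weighted absolute distances on a line, the optimum is the weighted median (not the mean). Total weight W = 945; half-weight = 472.5.
Sort by position and accumulate weight:
  km 2 (N1, w=200) → cum 200
  km 3 (N2, w=50) → cum 250
  km 4 (N3, w=120) → cum 370
  km 6 (N4, w=20) → cum 390
  km 7 (N5, w=60) → cum 450
  km 8 (N6, w=175) → cum 625  ≥ 472.5 → median here
  km 14 (N7, w=120) → cum 745
  km 20 (N8, w=200) → cum 945
Optimal location: km 8.

x = 8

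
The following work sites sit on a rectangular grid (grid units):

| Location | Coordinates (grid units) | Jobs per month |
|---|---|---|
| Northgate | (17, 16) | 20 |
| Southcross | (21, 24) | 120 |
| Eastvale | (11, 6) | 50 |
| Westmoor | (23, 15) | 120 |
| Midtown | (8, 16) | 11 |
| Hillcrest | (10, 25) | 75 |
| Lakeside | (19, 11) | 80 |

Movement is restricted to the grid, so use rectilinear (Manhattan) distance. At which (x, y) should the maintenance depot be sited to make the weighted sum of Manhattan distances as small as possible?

Manhattan distance separates: Σwᵢ(|x−xᵢ|+|y−yᵢ|) = Σwᵢ|x−xᵢ| + Σwᵢ|y−yᵢ|, so x and y are optimised independently as 1-D weighted medians.
Total weight W = 476; half = 238.
x-coordinate, sorted with cumulative weight:
  x=8 (Midtown, w=11) cum 11
  x=10 (Hillcrest, w=75) cum 86
  x=11 (Eastvale, w=50) cum 136
  x=17 (Northgate, w=20) cum 156
  x=19 (Lakeside, w=80) cum 236
  x=21 (Southcross, w=120) cum 356  ← median
  x=23 (Westmoor, w=120) cum 476
⇒ x* = 21
y-coordinate, sorted with cumulative weight:
  y=6 (Eastvale, w=50) cum 50
  y=11 (Lakeside, w=80) cum 130
  y=15 (Westmoor, w=120) cum 250  ← median
  y=16 (Northgate, w=20) cum 270
  y=16 (Midtown, w=11) cum 281
  y=24 (Southcross, w=120) cum 401
  y=25 (Hillcrest, w=75) cum 476
⇒ y* = 15

(21, 15)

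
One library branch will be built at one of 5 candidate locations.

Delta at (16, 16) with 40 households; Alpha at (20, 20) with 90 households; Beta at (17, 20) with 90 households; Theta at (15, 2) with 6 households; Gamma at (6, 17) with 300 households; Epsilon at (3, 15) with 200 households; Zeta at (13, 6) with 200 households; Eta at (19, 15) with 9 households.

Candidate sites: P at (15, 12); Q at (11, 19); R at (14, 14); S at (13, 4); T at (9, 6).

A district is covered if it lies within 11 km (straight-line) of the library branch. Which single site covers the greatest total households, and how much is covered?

P, covering 735

Coverage radius r = 11 km; a point is covered iff (Δx)²+(Δy)² ≤ 11² = 121.
  P (15, 12): covers {Delta, Alpha, Beta, Theta, Gamma, Zeta, Eta} → 735
  Q (11, 19): covers {Delta, Alpha, Beta, Gamma, Epsilon, Eta} → 729
  R (14, 14): covers {Delta, Alpha, Beta, Gamma, Zeta, Eta} → 729
  S (13, 4): covers {Theta, Zeta} → 206
  T (9, 6): covers {Theta, Epsilon, Zeta} → 406
Maximum coverage at P: 735 households.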